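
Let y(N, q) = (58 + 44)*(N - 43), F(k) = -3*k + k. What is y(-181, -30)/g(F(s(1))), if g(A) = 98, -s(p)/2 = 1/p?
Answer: -1632/7 ≈ -233.14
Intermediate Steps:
s(p) = -2/p
F(k) = -2*k
y(N, q) = -4386 + 102*N (y(N, q) = 102*(-43 + N) = -4386 + 102*N)
y(-181, -30)/g(F(s(1))) = (-4386 + 102*(-181))/98 = (-4386 - 18462)*(1/98) = -22848*1/98 = -1632/7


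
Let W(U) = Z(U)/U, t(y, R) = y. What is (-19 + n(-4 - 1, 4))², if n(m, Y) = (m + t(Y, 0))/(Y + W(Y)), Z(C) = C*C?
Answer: 23409/64 ≈ 365.77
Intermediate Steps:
Z(C) = C²
W(U) = U (W(U) = U²/U = U)
n(m, Y) = (Y + m)/(2*Y) (n(m, Y) = (m + Y)/(Y + Y) = (Y + m)/((2*Y)) = (Y + m)*(1/(2*Y)) = (Y + m)/(2*Y))
(-19 + n(-4 - 1, 4))² = (-19 + (½)*(4 + (-4 - 1))/4)² = (-19 + (½)*(¼)*(4 - 5))² = (-19 + (½)*(¼)*(-1))² = (-19 - ⅛)² = (-153/8)² = 23409/64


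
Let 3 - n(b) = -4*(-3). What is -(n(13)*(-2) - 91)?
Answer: 73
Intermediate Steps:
n(b) = -9 (n(b) = 3 - (-4)*(-3) = 3 - 1*12 = 3 - 12 = -9)
-(n(13)*(-2) - 91) = -(-9*(-2) - 91) = -(18 - 91) = -1*(-73) = 73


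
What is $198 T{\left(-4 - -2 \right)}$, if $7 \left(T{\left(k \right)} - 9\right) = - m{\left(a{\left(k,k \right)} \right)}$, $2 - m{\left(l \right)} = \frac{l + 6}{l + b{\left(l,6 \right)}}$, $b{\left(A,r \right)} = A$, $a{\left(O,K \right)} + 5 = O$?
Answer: $\frac{84645}{49} \approx 1727.4$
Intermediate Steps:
$a{\left(O,K \right)} = -5 + O$
$m{\left(l \right)} = 2 - \frac{6 + l}{2 l}$ ($m{\left(l \right)} = 2 - \frac{l + 6}{l + l} = 2 - \frac{6 + l}{2 l}$)
$T{\left(k \right)} = \frac{123}{14} + \frac{3}{7 \left(-5 + k\right)}$ ($T{\left(k \right)} = 9 + \frac{\left(-1\right) \left(\frac{3}{2} - \frac{3}{-5 + k}\right)}{7} = 9 + \frac{- \frac{3}{2} + \frac{3}{-5 + k}}{7} = 9 - \left(\frac{3}{14} - \frac{3}{7 \left(-5 + k\right)}\right) = \frac{123}{14} + \frac{3}{7 \left(-5 + k\right)}$)
$198 T{\left(-4 - -2 \right)} = 198 \frac{3 \left(-203 + 41 \left(-4 - -2\right)\right)}{14 \left(-5 - 2\right)} = 198 \frac{3 \left(-203 + 41 \left(-4 + 2\right)\right)}{14 \left(-5 + \left(-4 + 2\right)\right)} = 198 \frac{3 \left(-203 + 41 \left(-2\right)\right)}{14 \left(-5 - 2\right)} = 198 \frac{3 \left(-203 - 82\right)}{14 \left(-7\right)} = 198 \cdot \frac{3}{14} \left(- \frac{1}{7}\right) \left(-285\right) = 198 \cdot \frac{855}{98} = \frac{84645}{49}$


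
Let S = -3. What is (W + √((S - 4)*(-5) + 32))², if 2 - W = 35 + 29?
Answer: (62 - √67)² ≈ 2896.0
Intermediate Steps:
W = -62 (W = 2 - (35 + 29) = 2 - 1*64 = 2 - 64 = -62)
(W + √((S - 4)*(-5) + 32))² = (-62 + √((-3 - 4)*(-5) + 32))² = (-62 + √(-7*(-5) + 32))² = (-62 + √(35 + 32))² = (-62 + √67)²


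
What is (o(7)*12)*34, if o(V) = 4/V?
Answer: 1632/7 ≈ 233.14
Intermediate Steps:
(o(7)*12)*34 = ((4/7)*12)*34 = (48/7)*34 = 1632/7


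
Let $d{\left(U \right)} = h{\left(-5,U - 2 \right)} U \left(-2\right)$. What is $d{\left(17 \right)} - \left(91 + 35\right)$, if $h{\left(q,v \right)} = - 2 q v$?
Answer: $-5226$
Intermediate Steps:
$h{\left(q,v \right)} = - 2 q v$
$d{\left(U \right)} = - 2 U \left(-20 + 10 U\right)$ ($d{\left(U \right)} = \left(-2\right) \left(-5\right) \left(U - 2\right) U \left(-2\right) = \left(-2\right) \left(-5\right) \left(-2 + U\right) U \left(-2\right) = \left(-20 + 10 U\right) U \left(-2\right) = U \left(-20 + 10 U\right) \left(-2\right) = - 2 U \left(-20 + 10 U\right)$)
$d{\left(17 \right)} - \left(91 + 35\right) = 20 \cdot 17 \left(2 - 17\right) - \left(91 + 35\right) = 20 \cdot 17 \left(2 - 17\right) - 126 = 20 \cdot 17 \left(-15\right) - 126 = -5100 - 126 = -5226$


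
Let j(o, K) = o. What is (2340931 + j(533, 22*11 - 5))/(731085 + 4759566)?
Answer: 780488/1830217 ≈ 0.42645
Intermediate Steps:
(2340931 + j(533, 22*11 - 5))/(731085 + 4759566) = (2340931 + 533)/(731085 + 4759566) = 2341464/5490651 = 2341464*(1/5490651) = 780488/1830217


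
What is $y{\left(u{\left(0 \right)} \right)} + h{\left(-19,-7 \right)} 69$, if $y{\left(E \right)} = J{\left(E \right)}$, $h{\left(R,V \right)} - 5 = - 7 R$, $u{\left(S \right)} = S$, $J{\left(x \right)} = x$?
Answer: $9522$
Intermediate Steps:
$h{\left(R,V \right)} = 5 - 7 R$
$y{\left(E \right)} = E$
$y{\left(u{\left(0 \right)} \right)} + h{\left(-19,-7 \right)} 69 = 0 + \left(5 - -133\right) 69 = 0 + \left(5 + 133\right) 69 = 0 + 138 \cdot 69 = 0 + 9522 = 9522$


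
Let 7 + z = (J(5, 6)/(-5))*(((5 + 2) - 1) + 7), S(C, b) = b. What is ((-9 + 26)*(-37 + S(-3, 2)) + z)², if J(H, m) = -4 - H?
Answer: 8369449/25 ≈ 3.3478e+5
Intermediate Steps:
z = 82/5 (z = -7 + ((-4 - 1*5)/(-5))*(((5 + 2) - 1) + 7) = -7 + ((-4 - 5)*(-⅕))*((7 - 1) + 7) = -7 + (-9*(-⅕))*(6 + 7) = -7 + (9/5)*13 = -7 + 117/5 = 82/5 ≈ 16.400)
((-9 + 26)*(-37 + S(-3, 2)) + z)² = ((-9 + 26)*(-37 + 2) + 82/5)² = (17*(-35) + 82/5)² = (-595 + 82/5)² = (-2893/5)² = 8369449/25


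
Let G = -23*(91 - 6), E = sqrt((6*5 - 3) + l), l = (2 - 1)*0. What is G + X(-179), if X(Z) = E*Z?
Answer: -1955 - 537*sqrt(3) ≈ -2885.1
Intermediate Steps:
l = 0 (l = 1*0 = 0)
E = 3*sqrt(3) (E = sqrt((6*5 - 3) + 0) = sqrt((30 - 3) + 0) = sqrt(27 + 0) = sqrt(27) = 3*sqrt(3) ≈ 5.1962)
X(Z) = 3*Z*sqrt(3) (X(Z) = (3*sqrt(3))*Z = 3*Z*sqrt(3))
G = -1955 (G = -23*85 = -1955)
G + X(-179) = -1955 + 3*(-179)*sqrt(3) = -1955 - 537*sqrt(3)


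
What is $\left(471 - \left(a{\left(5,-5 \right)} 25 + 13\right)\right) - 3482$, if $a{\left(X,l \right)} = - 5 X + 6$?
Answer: $-2549$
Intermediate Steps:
$a{\left(X,l \right)} = 6 - 5 X$
$\left(471 - \left(a{\left(5,-5 \right)} 25 + 13\right)\right) - 3482 = \left(471 - \left(\left(6 - 25\right) 25 + 13\right)\right) - 3482 = \left(471 - \left(\left(-19\right) 25 + 13\right)\right) - 3482 = \left(471 - \left(-475 + 13\right)\right) - 3482 = \left(471 - -462\right) - 3482 = \left(471 + 462\right) - 3482 = 933 - 3482 = -2549$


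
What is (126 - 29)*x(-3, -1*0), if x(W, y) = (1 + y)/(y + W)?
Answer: -97/3 ≈ -32.333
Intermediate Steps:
x(W, y) = (1 + y)/(W + y)
(126 - 29)*x(-3, -1*0) = (126 - 29)*((1 - 1*0)/(-3 - 1*0)) = 97*((1 + 0)/(-3 + 0)) = 97*(1/(-3)) = 97*(-⅓*1) = 97*(-⅓) = -97/3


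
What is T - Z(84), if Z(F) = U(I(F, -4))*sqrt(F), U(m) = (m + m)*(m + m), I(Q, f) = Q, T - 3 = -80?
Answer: -77 - 56448*sqrt(21) ≈ -2.5875e+5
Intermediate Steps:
T = -77 (T = 3 - 80 = -77)
U(m) = 4*m**2 (U(m) = (2*m)*(2*m) = 4*m**2)
Z(F) = 4*F**(5/2) (Z(F) = (4*F**2)*sqrt(F) = 4*F**(5/2))
T - Z(84) = -77 - 4*84**(5/2) = -77 - 4*14112*sqrt(21) = -77 - 56448*sqrt(21)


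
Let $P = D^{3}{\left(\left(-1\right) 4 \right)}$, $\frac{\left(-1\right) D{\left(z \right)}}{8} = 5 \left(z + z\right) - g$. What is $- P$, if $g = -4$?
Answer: $-23887872$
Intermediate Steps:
$D{\left(z \right)} = -32 - 80 z$ ($D{\left(z \right)} = - 8 \left(5 \left(z + z\right) - -4\right) = - 8 \left(5 \cdot 2 z + 4\right) = - 8 \left(10 z + 4\right) = - 8 \left(4 + 10 z\right) = -32 - 80 z$)
$P = 23887872$ ($P = \left(-32 - 80 \left(\left(-1\right) 4\right)\right)^{3} = \left(-32 - -320\right)^{3} = \left(-32 + 320\right)^{3} = 288^{3} = 23887872$)
$- P = \left(-1\right) 23887872 = -23887872$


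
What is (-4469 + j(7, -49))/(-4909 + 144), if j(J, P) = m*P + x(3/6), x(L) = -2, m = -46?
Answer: 2217/4765 ≈ 0.46527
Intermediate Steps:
j(J, P) = -2 - 46*P (j(J, P) = -46*P - 2 = -2 - 46*P)
(-4469 + j(7, -49))/(-4909 + 144) = (-4469 + (-2 - 46*(-49)))/(-4909 + 144) = (-4469 + (-2 + 2254))/(-4765) = (-4469 + 2252)*(-1/4765) = -2217*(-1/4765) = 2217/4765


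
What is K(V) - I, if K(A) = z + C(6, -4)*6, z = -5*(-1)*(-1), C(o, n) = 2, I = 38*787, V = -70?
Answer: -29899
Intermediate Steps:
I = 29906
z = -5 (z = 5*(-1) = -5)
K(A) = 7 (K(A) = -5 + 2*6 = -5 + 12 = 7)
K(V) - I = 7 - 1*29906 = 7 - 29906 = -29899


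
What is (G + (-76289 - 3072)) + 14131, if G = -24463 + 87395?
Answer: -2298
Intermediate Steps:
G = 62932
(G + (-76289 - 3072)) + 14131 = (62932 + (-76289 - 3072)) + 14131 = (62932 - 79361) + 14131 = -16429 + 14131 = -2298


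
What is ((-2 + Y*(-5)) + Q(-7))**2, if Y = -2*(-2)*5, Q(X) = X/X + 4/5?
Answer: 251001/25 ≈ 10040.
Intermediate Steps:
Q(X) = 9/5 (Q(X) = 1 + 4*(1/5) = 1 + 4/5 = 9/5)
Y = 20 (Y = 4*5 = 20)
((-2 + Y*(-5)) + Q(-7))**2 = ((-2 + 20*(-5)) + 9/5)**2 = ((-2 - 100) + 9/5)**2 = (-102 + 9/5)**2 = (-501/5)**2 = 251001/25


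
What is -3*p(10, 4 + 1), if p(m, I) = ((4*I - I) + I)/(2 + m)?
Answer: -5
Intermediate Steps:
p(m, I) = 4*I/(2 + m) (p(m, I) = (3*I + I)/(2 + m) = (4*I)/(2 + m) = 4*I/(2 + m))
-3*p(10, 4 + 1) = -12*(4 + 1)/(2 + 10) = -12*5/12 = -3*5/3 = -5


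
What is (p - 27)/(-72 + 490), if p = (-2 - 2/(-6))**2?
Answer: -109/1881 ≈ -0.057948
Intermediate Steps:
p = 25/9 (p = (-2 - 2*(-1/6))**2 = (-2 + 1/3)**2 = (-5/3)**2 = 25/9 ≈ 2.7778)
(p - 27)/(-72 + 490) = (25/9 - 27)/(-72 + 490) = -218/9/418 = -218/9*1/418 = -109/1881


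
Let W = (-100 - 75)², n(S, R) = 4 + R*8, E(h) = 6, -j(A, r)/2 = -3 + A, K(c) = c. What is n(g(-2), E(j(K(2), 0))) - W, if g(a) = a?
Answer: -30573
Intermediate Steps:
j(A, r) = 6 - 2*A (j(A, r) = -2*(-3 + A) = 6 - 2*A)
n(S, R) = 4 + 8*R
W = 30625 (W = (-175)² = 30625)
n(g(-2), E(j(K(2), 0))) - W = (4 + 8*6) - 1*30625 = (4 + 48) - 30625 = 52 - 30625 = -30573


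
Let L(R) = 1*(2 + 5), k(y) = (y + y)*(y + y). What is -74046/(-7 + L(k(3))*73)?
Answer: -1763/12 ≈ -146.92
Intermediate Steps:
k(y) = 4*y**2 (k(y) = (2*y)*(2*y) = 4*y**2)
L(R) = 7 (L(R) = 1*7 = 7)
-74046/(-7 + L(k(3))*73) = -74046/(-7 + 7*73) = -74046/(-7 + 511) = -74046/504 = -74046*1/504 = -1763/12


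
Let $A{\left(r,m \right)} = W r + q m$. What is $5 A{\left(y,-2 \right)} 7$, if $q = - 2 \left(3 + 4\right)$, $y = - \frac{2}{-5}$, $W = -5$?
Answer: $910$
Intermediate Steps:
$y = \frac{2}{5}$ ($y = \left(-2\right) \left(- \frac{1}{5}\right) = \frac{2}{5} \approx 0.4$)
$q = -14$ ($q = \left(-2\right) 7 = -14$)
$A{\left(r,m \right)} = - 14 m - 5 r$ ($A{\left(r,m \right)} = - 5 r - 14 m = - 14 m - 5 r$)
$5 A{\left(y,-2 \right)} 7 = 5 \left(\left(-14\right) \left(-2\right) - 2\right) 7 = 5 \left(28 - 2\right) 7 = 5 \cdot 26 \cdot 7 = 130 \cdot 7 = 910$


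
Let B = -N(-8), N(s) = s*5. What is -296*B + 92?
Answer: -11748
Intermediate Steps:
N(s) = 5*s
B = 40 (B = -5*(-8) = -1*(-40) = 40)
-296*B + 92 = -296*40 + 92 = -11840 + 92 = -11748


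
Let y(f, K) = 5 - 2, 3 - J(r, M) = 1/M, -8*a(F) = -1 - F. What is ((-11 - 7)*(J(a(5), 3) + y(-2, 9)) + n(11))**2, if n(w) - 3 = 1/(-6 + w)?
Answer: 244036/25 ≈ 9761.4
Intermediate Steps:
a(F) = 1/8 + F/8 (a(F) = -(-1 - F)/8 = 1/8 + F/8)
n(w) = 3 + 1/(-6 + w)
J(r, M) = 3 - 1/M
y(f, K) = 3
((-11 - 7)*(J(a(5), 3) + y(-2, 9)) + n(11))**2 = ((-11 - 7)*((3 - 1/3) + 3) + (-17 + 3*11)/(-6 + 11))**2 = (-18*((3 - 1*1/3) + 3) + (-17 + 33)/5)**2 = (-18*((3 - 1/3) + 3) + (1/5)*16)**2 = (-18*(8/3 + 3) + 16/5)**2 = (-18*17/3 + 16/5)**2 = (-102 + 16/5)**2 = (-494/5)**2 = 244036/25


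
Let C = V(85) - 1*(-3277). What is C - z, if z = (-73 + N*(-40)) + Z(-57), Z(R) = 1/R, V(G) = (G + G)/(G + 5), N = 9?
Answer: 634736/171 ≈ 3711.9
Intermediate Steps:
V(G) = 2*G/(5 + G) (V(G) = (2*G)/(5 + G) = 2*G/(5 + G))
z = -24682/57 (z = (-73 + 9*(-40)) + 1/(-57) = (-73 - 360) - 1/57 = -433 - 1/57 = -24682/57 ≈ -433.02)
C = 29510/9 (C = 2*85/(5 + 85) - 1*(-3277) = 2*85/90 + 3277 = 2*85*(1/90) + 3277 = 17/9 + 3277 = 29510/9 ≈ 3278.9)
C - z = 29510/9 - 1*(-24682/57) = 29510/9 + 24682/57 = 634736/171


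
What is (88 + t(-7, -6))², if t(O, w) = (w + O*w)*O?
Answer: 26896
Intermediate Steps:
t(O, w) = O*(w + O*w)
(88 + t(-7, -6))² = (88 - 7*(-6)*(1 - 7))² = (88 - 7*(-6)*(-6))² = (88 - 252)² = (-164)² = 26896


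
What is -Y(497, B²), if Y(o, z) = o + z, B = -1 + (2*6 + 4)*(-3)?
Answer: -2898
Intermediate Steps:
B = -49 (B = -1 + (12 + 4)*(-3) = -1 + 16*(-3) = -1 - 48 = -49)
-Y(497, B²) = -(497 + (-49)²) = -(497 + 2401) = -1*2898 = -2898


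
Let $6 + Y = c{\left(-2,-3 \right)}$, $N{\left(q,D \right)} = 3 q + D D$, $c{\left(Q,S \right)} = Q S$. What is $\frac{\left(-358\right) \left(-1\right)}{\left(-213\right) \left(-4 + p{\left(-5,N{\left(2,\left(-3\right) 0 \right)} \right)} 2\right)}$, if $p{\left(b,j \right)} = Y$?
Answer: $\frac{179}{426} \approx 0.42019$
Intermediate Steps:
$N{\left(q,D \right)} = D^{2} + 3 q$ ($N{\left(q,D \right)} = 3 q + D^{2} = D^{2} + 3 q$)
$Y = 0$ ($Y = -6 - -6 = -6 + 6 = 0$)
$p{\left(b,j \right)} = 0$
$\frac{\left(-358\right) \left(-1\right)}{\left(-213\right) \left(-4 + p{\left(-5,N{\left(2,\left(-3\right) 0 \right)} \right)} 2\right)} = \frac{\left(-358\right) \left(-1\right)}{\left(-213\right) \left(-4 + 0 \cdot 2\right)} = \frac{358}{\left(-213\right) \left(-4 + 0\right)} = \frac{358}{\left(-213\right) \left(-4\right)} = \frac{358}{852} = 358 \cdot \frac{1}{852} = \frac{179}{426}$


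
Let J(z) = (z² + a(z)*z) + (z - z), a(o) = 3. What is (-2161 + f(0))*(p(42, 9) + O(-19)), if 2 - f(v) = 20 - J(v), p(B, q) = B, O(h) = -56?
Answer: 30506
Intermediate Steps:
J(z) = z² + 3*z (J(z) = (z² + 3*z) + (z - z) = (z² + 3*z) + 0 = z² + 3*z)
f(v) = -18 + v*(3 + v) (f(v) = 2 - (20 - v*(3 + v)) = 2 + (-20 + v*(3 + v)) = -18 + v*(3 + v))
(-2161 + f(0))*(p(42, 9) + O(-19)) = (-2161 + (-18 + 0*(3 + 0)))*(42 - 56) = (-2161 + (-18 + 0*3))*(-14) = (-2161 + (-18 + 0))*(-14) = (-2161 - 18)*(-14) = -2179*(-14) = 30506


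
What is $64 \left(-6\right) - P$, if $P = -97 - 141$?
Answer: $-146$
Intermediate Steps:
$P = -238$ ($P = -97 - 141 = -238$)
$64 \left(-6\right) - P = 64 \left(-6\right) - -238 = -384 + 238 = -146$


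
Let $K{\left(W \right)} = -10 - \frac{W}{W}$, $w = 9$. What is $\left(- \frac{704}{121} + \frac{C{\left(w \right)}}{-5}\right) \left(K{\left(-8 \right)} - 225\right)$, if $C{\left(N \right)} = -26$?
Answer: $\frac{8024}{55} \approx 145.89$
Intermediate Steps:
$K{\left(W \right)} = -11$ ($K{\left(W \right)} = -10 - 1 = -11$)
$\left(- \frac{704}{121} + \frac{C{\left(w \right)}}{-5}\right) \left(K{\left(-8 \right)} - 225\right) = \left(- \frac{704}{121} - \frac{26}{-5}\right) \left(-11 - 225\right) = \left(\left(-704\right) \frac{1}{121} - - \frac{26}{5}\right) \left(-236\right) = \left(- \frac{64}{11} + \frac{26}{5}\right) \left(-236\right) = \left(- \frac{34}{55}\right) \left(-236\right) = \frac{8024}{55}$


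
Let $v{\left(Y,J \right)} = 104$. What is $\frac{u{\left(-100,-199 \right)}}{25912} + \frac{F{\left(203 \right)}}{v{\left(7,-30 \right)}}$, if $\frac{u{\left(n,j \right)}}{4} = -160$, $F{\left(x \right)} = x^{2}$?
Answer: $\frac{133467631}{336856} \approx 396.22$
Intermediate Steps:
$u{\left(n,j \right)} = -640$ ($u{\left(n,j \right)} = 4 \left(-160\right) = -640$)
$\frac{u{\left(-100,-199 \right)}}{25912} + \frac{F{\left(203 \right)}}{v{\left(7,-30 \right)}} = - \frac{640}{25912} + \frac{203^{2}}{104} = \left(-640\right) \frac{1}{25912} + 41209 \cdot \frac{1}{104} = - \frac{80}{3239} + \frac{41209}{104} = \frac{133467631}{336856}$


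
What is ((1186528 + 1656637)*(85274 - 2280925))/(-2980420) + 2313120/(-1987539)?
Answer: 827160016142876219/394913399092 ≈ 2.0945e+6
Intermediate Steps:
((1186528 + 1656637)*(85274 - 2280925))/(-2980420) + 2313120/(-1987539) = (2843165*(-2195651))*(-1/2980420) + 2313120*(-1/1987539) = -6242598075415*(-1/2980420) - 771040/662513 = 1248519615083/596084 - 771040/662513 = 827160016142876219/394913399092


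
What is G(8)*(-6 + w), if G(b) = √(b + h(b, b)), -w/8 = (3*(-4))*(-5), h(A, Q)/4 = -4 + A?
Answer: -972*√6 ≈ -2380.9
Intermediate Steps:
h(A, Q) = -16 + 4*A (h(A, Q) = 4*(-4 + A) = -16 + 4*A)
w = -480 (w = -8*3*(-4)*(-5) = -(-96)*(-5) = -8*60 = -480)
G(b) = √(-16 + 5*b) (G(b) = √(b + (-16 + 4*b)) = √(-16 + 5*b))
G(8)*(-6 + w) = √(-16 + 5*8)*(-6 - 480) = √(-16 + 40)*(-486) = √24*(-486) = (2*√6)*(-486) = -972*√6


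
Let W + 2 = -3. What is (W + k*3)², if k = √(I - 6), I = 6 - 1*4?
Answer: (5 - 6*I)² ≈ -11.0 - 60.0*I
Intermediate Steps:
I = 2 (I = 6 - 4 = 2)
k = 2*I (k = √(2 - 6) = √(-4) = 2*I ≈ 2.0*I)
W = -5 (W = -2 - 3 = -5)
(W + k*3)² = (-5 + (2*I)*3)² = (-5 + 6*I)²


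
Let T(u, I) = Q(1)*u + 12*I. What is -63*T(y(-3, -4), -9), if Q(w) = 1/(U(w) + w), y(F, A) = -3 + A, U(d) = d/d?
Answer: 14049/2 ≈ 7024.5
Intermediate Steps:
U(d) = 1
Q(w) = 1/(1 + w)
T(u, I) = u/2 + 12*I (T(u, I) = u/(1 + 1) + 12*I = u/2 + 12*I)
-63*T(y(-3, -4), -9) = -63*((-3 - 4)/2 + 12*(-9)) = -63*((½)*(-7) - 108) = -63*(-7/2 - 108) = -63*(-223/2) = 14049/2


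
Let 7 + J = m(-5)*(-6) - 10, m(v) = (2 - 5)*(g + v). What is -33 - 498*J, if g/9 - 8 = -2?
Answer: -430803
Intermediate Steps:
g = 54 (g = 72 + 9*(-2) = 72 - 18 = 54)
m(v) = -162 - 3*v (m(v) = (2 - 5)*(54 + v) = -3*(54 + v) = -162 - 3*v)
J = 865 (J = -7 + ((-162 - 3*(-5))*(-6) - 10) = -7 + ((-162 + 15)*(-6) - 10) = -7 + (-147*(-6) - 10) = -7 + (882 - 10) = -7 + 872 = 865)
-33 - 498*J = -33 - 498*865 = -33 - 430770 = -430803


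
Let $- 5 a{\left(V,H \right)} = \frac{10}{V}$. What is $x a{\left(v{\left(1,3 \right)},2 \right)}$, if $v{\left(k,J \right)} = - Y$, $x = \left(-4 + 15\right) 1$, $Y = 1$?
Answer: $22$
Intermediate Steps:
$x = 11$ ($x = 11 \cdot 1 = 11$)
$v{\left(k,J \right)} = -1$ ($v{\left(k,J \right)} = \left(-1\right) 1 = -1$)
$a{\left(V,H \right)} = - \frac{2}{V}$ ($a{\left(V,H \right)} = - \frac{10 \frac{1}{V}}{5} = - \frac{2}{V}$)
$x a{\left(v{\left(1,3 \right)},2 \right)} = 11 \left(- \frac{2}{-1}\right) = 11 \left(\left(-2\right) \left(-1\right)\right) = 11 \cdot 2 = 22$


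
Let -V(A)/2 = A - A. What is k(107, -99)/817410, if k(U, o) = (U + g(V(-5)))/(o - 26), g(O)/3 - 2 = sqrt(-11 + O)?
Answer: -113/102176250 - I*sqrt(11)/34058750 ≈ -1.1059e-6 - 9.7379e-8*I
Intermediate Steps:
V(A) = 0 (V(A) = -2*(A - A) = -2*0 = 0)
g(O) = 6 + 3*sqrt(-11 + O)
k(U, o) = (6 + U + 3*I*sqrt(11))/(-26 + o) (k(U, o) = (U + (6 + 3*sqrt(-11 + 0)))/(o - 26) = (U + (6 + 3*sqrt(-11)))/(-26 + o) = (U + (6 + 3*(I*sqrt(11))))/(-26 + o) = (U + (6 + 3*I*sqrt(11)))/(-26 + o) = (6 + U + 3*I*sqrt(11))/(-26 + o))
k(107, -99)/817410 = ((6 + 107 + 3*I*sqrt(11))/(-26 - 99))/817410 = ((113 + 3*I*sqrt(11))/(-125))*(1/817410) = -(113 + 3*I*sqrt(11))/125*(1/817410) = (-113/125 - 3*I*sqrt(11)/125)*(1/817410) = -113/102176250 - I*sqrt(11)/34058750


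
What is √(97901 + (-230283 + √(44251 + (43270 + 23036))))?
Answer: √(-132382 + √110557) ≈ 363.39*I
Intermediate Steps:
√(97901 + (-230283 + √(44251 + (43270 + 23036)))) = √(97901 + (-230283 + √(44251 + 66306))) = √(97901 + (-230283 + √110557)) = √(-132382 + √110557)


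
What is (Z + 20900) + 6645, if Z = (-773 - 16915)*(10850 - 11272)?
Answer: 7491881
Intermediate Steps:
Z = 7464336 (Z = -17688*(-422) = 7464336)
(Z + 20900) + 6645 = (7464336 + 20900) + 6645 = 7485236 + 6645 = 7491881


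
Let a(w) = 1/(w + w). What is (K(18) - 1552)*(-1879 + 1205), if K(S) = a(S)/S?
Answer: 338919215/324 ≈ 1.0460e+6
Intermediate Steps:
a(w) = 1/(2*w)
K(S) = 1/(2*S²) (K(S) = (1/(2*S))/S = 1/(2*S²))
(K(18) - 1552)*(-1879 + 1205) = ((½)/18² - 1552)*(-1879 + 1205) = ((½)*(1/324) - 1552)*(-674) = (1/648 - 1552)*(-674) = -1005695/648*(-674) = 338919215/324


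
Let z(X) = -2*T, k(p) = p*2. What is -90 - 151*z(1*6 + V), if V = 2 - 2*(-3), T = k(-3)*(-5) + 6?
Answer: 10782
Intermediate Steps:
k(p) = 2*p
T = 36 (T = (2*(-3))*(-5) + 6 = -6*(-5) + 6 = 30 + 6 = 36)
V = 8 (V = 2 + 6 = 8)
z(X) = -72 (z(X) = -2*36 = -72)
-90 - 151*z(1*6 + V) = -90 - 151*(-72) = -90 + 10872 = 10782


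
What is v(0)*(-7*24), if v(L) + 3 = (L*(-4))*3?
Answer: 504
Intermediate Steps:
v(L) = -3 - 12*L (v(L) = -3 + (L*(-4))*3 = -3 - 4*L*3 = -3 - 12*L)
v(0)*(-7*24) = (-3 - 12*0)*(-7*24) = (-3 + 0)*(-168) = -3*(-168) = 504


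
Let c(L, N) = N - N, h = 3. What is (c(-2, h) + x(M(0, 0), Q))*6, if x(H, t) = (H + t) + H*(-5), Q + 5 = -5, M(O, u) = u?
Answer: -60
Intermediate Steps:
c(L, N) = 0
Q = -10 (Q = -5 - 5 = -10)
x(H, t) = t - 4*H (x(H, t) = (H + t) - 5*H = t - 4*H)
(c(-2, h) + x(M(0, 0), Q))*6 = (0 + (-10 - 4*0))*6 = (0 + (-10 + 0))*6 = (0 - 10)*6 = -10*6 = -60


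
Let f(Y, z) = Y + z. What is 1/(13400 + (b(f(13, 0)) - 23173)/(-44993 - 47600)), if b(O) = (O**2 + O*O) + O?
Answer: 92593/1240769022 ≈ 7.4625e-5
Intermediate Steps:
b(O) = O + 2*O**2 (b(O) = (O**2 + O**2) + O = 2*O**2 + O = O + 2*O**2)
1/(13400 + (b(f(13, 0)) - 23173)/(-44993 - 47600)) = 1/(13400 + ((13 + 0)*(1 + 2*(13 + 0)) - 23173)/(-44993 - 47600)) = 1/(13400 + (13*(1 + 2*13) - 23173)/(-92593)) = 1/(13400 + (13*(1 + 26) - 23173)*(-1/92593)) = 1/(13400 + (13*27 - 23173)*(-1/92593)) = 1/(13400 + (351 - 23173)*(-1/92593)) = 1/(13400 - 22822*(-1/92593)) = 1/(13400 + 22822/92593) = 1/(1240769022/92593) = 92593/1240769022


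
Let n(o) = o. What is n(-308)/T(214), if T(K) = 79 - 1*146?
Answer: 308/67 ≈ 4.5970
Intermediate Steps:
T(K) = -67 (T(K) = 79 - 146 = -67)
n(-308)/T(214) = -308/(-67) = -308*(-1/67) = 308/67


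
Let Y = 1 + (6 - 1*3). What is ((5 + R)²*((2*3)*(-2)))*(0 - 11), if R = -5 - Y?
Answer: 2112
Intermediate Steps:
Y = 4 (Y = 1 + (6 - 3) = 1 + 3 = 4)
R = -9 (R = -5 - 1*4 = -5 - 4 = -9)
((5 + R)²*((2*3)*(-2)))*(0 - 11) = ((5 - 9)²*((2*3)*(-2)))*(0 - 11) = ((-4)²*(6*(-2)))*(-11) = (16*(-12))*(-11) = -192*(-11) = 2112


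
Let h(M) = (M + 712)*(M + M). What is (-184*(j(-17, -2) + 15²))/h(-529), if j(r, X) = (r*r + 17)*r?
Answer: -6636/1403 ≈ -4.7299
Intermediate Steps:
j(r, X) = r*(17 + r²) (j(r, X) = (r² + 17)*r = (17 + r²)*r = r*(17 + r²))
h(M) = 2*M*(712 + M) (h(M) = (712 + M)*(2*M) = 2*M*(712 + M))
(-184*(j(-17, -2) + 15²))/h(-529) = (-184*(-17*(17 + (-17)²) + 15²))/((2*(-529)*(712 - 529))) = (-184*(-17*(17 + 289) + 225))/((2*(-529)*183)) = -184*(-17*306 + 225)/(-193614) = -184*(-5202 + 225)*(-1/193614) = -184*(-4977)*(-1/193614) = 915768*(-1/193614) = -6636/1403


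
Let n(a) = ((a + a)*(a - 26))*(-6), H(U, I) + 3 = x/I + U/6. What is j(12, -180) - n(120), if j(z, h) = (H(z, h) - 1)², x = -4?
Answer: 274111921/2025 ≈ 1.3536e+5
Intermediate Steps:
H(U, I) = -3 - 4/I + U/6 (H(U, I) = -3 + (-4/I + U/6) = -3 - 4/I + U/6)
n(a) = -12*a*(-26 + a) (n(a) = ((2*a)*(-26 + a))*(-6) = (2*a*(-26 + a))*(-6) = -12*a*(-26 + a))
j(z, h) = (-4 - 4/h + z/6)² (j(z, h) = ((-3 - 4/h + z/6) - 1)² = (-4 - 4/h + z/6)²)
j(12, -180) - n(120) = (1/36)*(24 - 180*(24 - 1*12))²/(-180)² - 12*120*(26 - 1*120) = (1/36)*(1/32400)*(24 - 180*(24 - 12))² - 12*120*(26 - 120) = (1/36)*(1/32400)*(24 - 180*12)² - 12*120*(-94) = (1/36)*(1/32400)*(24 - 2160)² - 1*(-135360) = (1/36)*(1/32400)*(-2136)² + 135360 = (1/36)*(1/32400)*4562496 + 135360 = 7921/2025 + 135360 = 274111921/2025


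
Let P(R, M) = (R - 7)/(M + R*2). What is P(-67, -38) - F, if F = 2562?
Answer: -220295/86 ≈ -2561.6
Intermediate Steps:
P(R, M) = (-7 + R)/(M + 2*R)
P(-67, -38) - F = (-7 - 67)/(-38 + 2*(-67)) - 1*2562 = -74/(-38 - 134) - 2562 = -74/(-172) - 2562 = -1/172*(-74) - 2562 = 37/86 - 2562 = -220295/86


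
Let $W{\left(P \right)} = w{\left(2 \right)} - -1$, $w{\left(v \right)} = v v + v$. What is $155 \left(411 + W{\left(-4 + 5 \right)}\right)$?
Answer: $64790$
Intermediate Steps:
$w{\left(v \right)} = v + v^{2}$ ($w{\left(v \right)} = v^{2} + v = v + v^{2}$)
$W{\left(P \right)} = 7$ ($W{\left(P \right)} = 2 \left(1 + 2\right) - -1 = 2 \cdot 3 + 1 = 6 + 1 = 7$)
$155 \left(411 + W{\left(-4 + 5 \right)}\right) = 155 \left(411 + 7\right) = 155 \cdot 418 = 64790$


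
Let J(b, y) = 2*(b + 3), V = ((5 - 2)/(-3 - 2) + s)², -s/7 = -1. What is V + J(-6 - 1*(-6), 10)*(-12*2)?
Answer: -2576/25 ≈ -103.04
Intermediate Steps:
s = 7 (s = -7*(-1) = 7)
V = 1024/25 (V = ((5 - 2)/(-3 - 2) + 7)² = (3/(-5) + 7)² = (3*(-⅕) + 7)² = (-⅗ + 7)² = (32/5)² = 1024/25 ≈ 40.960)
J(b, y) = 6 + 2*b (J(b, y) = 2*(3 + b) = 6 + 2*b)
V + J(-6 - 1*(-6), 10)*(-12*2) = 1024/25 + (6 + 2*(-6 - 1*(-6)))*(-12*2) = 1024/25 + (6 + 2*(-6 + 6))*(-24) = 1024/25 + (6 + 2*0)*(-24) = 1024/25 + (6 + 0)*(-24) = 1024/25 + 6*(-24) = 1024/25 - 144 = -2576/25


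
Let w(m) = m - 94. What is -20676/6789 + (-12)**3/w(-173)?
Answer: 690100/201407 ≈ 3.4264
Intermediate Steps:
w(m) = -94 + m
-20676/6789 + (-12)**3/w(-173) = -20676/6789 + (-12)**3/(-94 - 173) = -20676*1/6789 - 1728/(-267) = -6892/2263 - 1728*(-1/267) = -6892/2263 + 576/89 = 690100/201407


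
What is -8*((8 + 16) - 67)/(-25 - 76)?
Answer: -344/101 ≈ -3.4059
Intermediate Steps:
-8*((8 + 16) - 67)/(-25 - 76) = -8*(24 - 67)/(-101) = -(-344)*(-1)/101 = -8*43/101 = -344/101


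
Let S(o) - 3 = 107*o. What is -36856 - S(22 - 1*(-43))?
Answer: -43814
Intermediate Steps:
S(o) = 3 + 107*o
-36856 - S(22 - 1*(-43)) = -36856 - (3 + 107*(22 - 1*(-43))) = -36856 - (3 + 107*(22 + 43)) = -36856 - (3 + 107*65) = -36856 - (3 + 6955) = -36856 - 1*6958 = -36856 - 6958 = -43814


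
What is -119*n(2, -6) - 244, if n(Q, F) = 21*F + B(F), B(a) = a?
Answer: 15464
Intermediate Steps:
n(Q, F) = 22*F (n(Q, F) = 21*F + F = 22*F)
-119*n(2, -6) - 244 = -2618*(-6) - 244 = -119*(-132) - 244 = 15708 - 244 = 15464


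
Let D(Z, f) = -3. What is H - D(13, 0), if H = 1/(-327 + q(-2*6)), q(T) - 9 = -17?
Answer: 1004/335 ≈ 2.9970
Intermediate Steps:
q(T) = -8 (q(T) = 9 - 17 = -8)
H = -1/335 (H = 1/(-327 - 8) = 1/(-335) = -1/335 ≈ -0.0029851)
H - D(13, 0) = -1/335 - 1*(-3) = -1/335 + 3 = 1004/335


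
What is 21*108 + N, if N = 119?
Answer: 2387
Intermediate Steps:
21*108 + N = 21*108 + 119 = 2268 + 119 = 2387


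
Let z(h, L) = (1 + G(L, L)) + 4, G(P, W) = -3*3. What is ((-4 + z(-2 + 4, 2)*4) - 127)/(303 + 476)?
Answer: -147/779 ≈ -0.18870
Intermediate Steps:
G(P, W) = -9
z(h, L) = -4 (z(h, L) = (1 - 9) + 4 = -8 + 4 = -4)
((-4 + z(-2 + 4, 2)*4) - 127)/(303 + 476) = ((-4 - 4*4) - 127)/(303 + 476) = ((-4 - 16) - 127)/779 = (-20 - 127)*(1/779) = -147*1/779 = -147/779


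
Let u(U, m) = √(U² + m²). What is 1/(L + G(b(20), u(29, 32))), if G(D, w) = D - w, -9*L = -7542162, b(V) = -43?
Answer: 167595/140440419752 + √1865/702202098760 ≈ 1.1934e-6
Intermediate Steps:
L = 838018 (L = -⅑*(-7542162) = 838018)
1/(L + G(b(20), u(29, 32))) = 1/(838018 + (-43 - √(29² + 32²))) = 1/(838018 + (-43 - √(841 + 1024))) = 1/(838018 + (-43 - √1865)) = 1/(837975 - √1865)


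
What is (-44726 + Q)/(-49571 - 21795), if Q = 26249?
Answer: 18477/71366 ≈ 0.25890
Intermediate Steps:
(-44726 + Q)/(-49571 - 21795) = (-44726 + 26249)/(-49571 - 21795) = -18477/(-71366) = -18477*(-1/71366) = 18477/71366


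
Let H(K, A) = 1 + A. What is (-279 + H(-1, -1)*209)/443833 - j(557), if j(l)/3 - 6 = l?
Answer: -749634216/443833 ≈ -1689.0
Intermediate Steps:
j(l) = 18 + 3*l
(-279 + H(-1, -1)*209)/443833 - j(557) = (-279 + (1 - 1)*209)/443833 - (18 + 3*557) = (-279 + 0*209)*(1/443833) - (18 + 1671) = (-279 + 0)*(1/443833) - 1*1689 = -279*1/443833 - 1689 = -279/443833 - 1689 = -749634216/443833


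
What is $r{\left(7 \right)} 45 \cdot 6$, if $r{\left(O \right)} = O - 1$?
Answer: $1620$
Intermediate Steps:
$r{\left(O \right)} = -1 + O$ ($r{\left(O \right)} = O - 1 = -1 + O$)
$r{\left(7 \right)} 45 \cdot 6 = \left(-1 + 7\right) 45 \cdot 6 = 6 \cdot 45 \cdot 6 = 270 \cdot 6 = 1620$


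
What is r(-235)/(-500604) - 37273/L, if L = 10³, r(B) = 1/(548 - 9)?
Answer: -2514301987447/67456389000 ≈ -37.273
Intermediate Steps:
r(B) = 1/539
L = 1000
r(-235)/(-500604) - 37273/L = (1/539)/(-500604) - 37273/1000 = (1/539)*(-1/500604) - 37273*1/1000 = -1/269825556 - 37273/1000 = -2514301987447/67456389000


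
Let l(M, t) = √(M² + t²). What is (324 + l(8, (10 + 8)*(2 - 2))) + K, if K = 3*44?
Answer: 464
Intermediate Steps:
K = 132
(324 + l(8, (10 + 8)*(2 - 2))) + K = (324 + √(8² + ((10 + 8)*(2 - 2))²)) + 132 = (324 + √(64 + (18*0)²)) + 132 = (324 + √(64 + 0²)) + 132 = (324 + √(64 + 0)) + 132 = (324 + √64) + 132 = (324 + 8) + 132 = 332 + 132 = 464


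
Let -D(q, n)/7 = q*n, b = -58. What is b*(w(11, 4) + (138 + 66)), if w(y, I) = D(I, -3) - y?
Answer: -16066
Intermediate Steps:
D(q, n) = -7*n*q (D(q, n) = -7*q*n = -7*n*q)
w(y, I) = -y + 21*I (w(y, I) = -7*(-3)*I - y = 21*I - y = -y + 21*I)
b*(w(11, 4) + (138 + 66)) = -58*((-1*11 + 21*4) + (138 + 66)) = -58*((-11 + 84) + 204) = -58*(73 + 204) = -58*277 = -16066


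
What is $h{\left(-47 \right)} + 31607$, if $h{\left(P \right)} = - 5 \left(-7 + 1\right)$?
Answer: $31637$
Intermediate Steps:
$h{\left(P \right)} = 30$ ($h{\left(P \right)} = \left(-5\right) \left(-6\right) = 30$)
$h{\left(-47 \right)} + 31607 = 30 + 31607 = 31637$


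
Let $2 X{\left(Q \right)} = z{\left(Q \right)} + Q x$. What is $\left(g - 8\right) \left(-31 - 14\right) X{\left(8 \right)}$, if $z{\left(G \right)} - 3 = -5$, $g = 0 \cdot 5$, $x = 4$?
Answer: $5400$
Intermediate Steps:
$g = 0$
$z{\left(G \right)} = -2$ ($z{\left(G \right)} = 3 - 5 = -2$)
$X{\left(Q \right)} = -1 + 2 Q$ ($X{\left(Q \right)} = \frac{-2 + Q 4}{2} = \frac{-2 + 4 Q}{2} = -1 + 2 Q$)
$\left(g - 8\right) \left(-31 - 14\right) X{\left(8 \right)} = \left(0 - 8\right) \left(-31 - 14\right) \left(-1 + 2 \cdot 8\right) = - 8 \left(-31 - 14\right) \left(-1 + 16\right) = \left(-8\right) \left(-45\right) 15 = 360 \cdot 15 = 5400$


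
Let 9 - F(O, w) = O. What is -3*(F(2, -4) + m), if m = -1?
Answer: -18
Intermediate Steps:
F(O, w) = 9 - O
-3*(F(2, -4) + m) = -3*((9 - 1*2) - 1) = -3*((9 - 2) - 1) = -3*(7 - 1) = -3*6 = -18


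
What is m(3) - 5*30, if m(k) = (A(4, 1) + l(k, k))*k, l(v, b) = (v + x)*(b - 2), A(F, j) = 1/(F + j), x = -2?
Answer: -732/5 ≈ -146.40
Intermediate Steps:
l(v, b) = (-2 + b)*(-2 + v) (l(v, b) = (v - 2)*(b - 2) = (-2 + v)*(-2 + b) = (-2 + b)*(-2 + v))
m(k) = k*(21/5 + k**2 - 4*k) (m(k) = (1/(4 + 1) + (4 - 2*k - 2*k + k*k))*k = (1/5 + (4 - 2*k - 2*k + k**2))*k = (1/5 + (4 + k**2 - 4*k))*k = (21/5 + k**2 - 4*k)*k = k*(21/5 + k**2 - 4*k))
m(3) - 5*30 = (1/5)*3*(21 - 20*3 + 5*3**2) - 5*30 = (1/5)*3*(21 - 60 + 5*9) - 150 = (1/5)*3*(21 - 60 + 45) - 150 = (1/5)*3*6 - 150 = 18/5 - 150 = -732/5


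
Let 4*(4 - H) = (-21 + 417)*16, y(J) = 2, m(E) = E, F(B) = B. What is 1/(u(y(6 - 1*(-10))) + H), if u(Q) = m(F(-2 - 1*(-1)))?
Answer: -1/1581 ≈ -0.00063251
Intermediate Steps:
H = -1580 (H = 4 - (-21 + 417)*16/4 = 4 - 99*16 = 4 - ¼*6336 = 4 - 1584 = -1580)
u(Q) = -1 (u(Q) = -2 - 1*(-1) = -2 + 1 = -1)
1/(u(y(6 - 1*(-10))) + H) = 1/(-1 - 1580) = 1/(-1581) = -1/1581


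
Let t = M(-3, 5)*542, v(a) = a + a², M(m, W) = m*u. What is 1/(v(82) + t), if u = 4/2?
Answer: 1/3554 ≈ 0.00028137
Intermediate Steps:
u = 2 (u = 4*(½) = 2)
M(m, W) = 2*m (M(m, W) = m*2 = 2*m)
t = -3252 (t = (2*(-3))*542 = -6*542 = -3252)
1/(v(82) + t) = 1/(82*(1 + 82) - 3252) = 1/(82*83 - 3252) = 1/(6806 - 3252) = 1/3554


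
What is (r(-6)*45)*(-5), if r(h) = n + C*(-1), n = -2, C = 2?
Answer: 900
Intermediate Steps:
r(h) = -4 (r(h) = -2 + 2*(-1) = -2 - 2 = -4)
(r(-6)*45)*(-5) = -4*45*(-5) = -180*(-5) = 900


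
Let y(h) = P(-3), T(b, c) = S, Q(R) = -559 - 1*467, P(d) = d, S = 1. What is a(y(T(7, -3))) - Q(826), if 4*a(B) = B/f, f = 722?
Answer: 2963085/2888 ≈ 1026.0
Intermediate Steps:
Q(R) = -1026 (Q(R) = -559 - 467 = -1026)
T(b, c) = 1
y(h) = -3
a(B) = B/2888 (a(B) = (B/722)/4 = B/2888)
a(y(T(7, -3))) - Q(826) = (1/2888)*(-3) - 1*(-1026) = -3/2888 + 1026 = 2963085/2888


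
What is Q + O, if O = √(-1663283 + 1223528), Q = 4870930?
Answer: 4870930 + I*√439755 ≈ 4.8709e+6 + 663.14*I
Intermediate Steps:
O = I*√439755 (O = √(-439755) = I*√439755 ≈ 663.14*I)
Q + O = 4870930 + I*√439755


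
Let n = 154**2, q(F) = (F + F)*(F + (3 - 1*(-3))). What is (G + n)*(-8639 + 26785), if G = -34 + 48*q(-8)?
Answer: 457605828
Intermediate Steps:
q(F) = 2*F*(6 + F) (q(F) = (2*F)*(F + (3 + 3)) = (2*F)*(F + 6) = (2*F)*(6 + F) = 2*F*(6 + F))
n = 23716
G = 1502 (G = -34 + 48*(2*(-8)*(6 - 8)) = -34 + 48*(2*(-8)*(-2)) = -34 + 48*32 = -34 + 1536 = 1502)
(G + n)*(-8639 + 26785) = (1502 + 23716)*(-8639 + 26785) = 25218*18146 = 457605828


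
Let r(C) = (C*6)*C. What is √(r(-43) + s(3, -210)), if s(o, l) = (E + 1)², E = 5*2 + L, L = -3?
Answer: √11158 ≈ 105.63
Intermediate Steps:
E = 7 (E = 5*2 - 3 = 10 - 3 = 7)
s(o, l) = 64 (s(o, l) = (7 + 1)² = 8² = 64)
r(C) = 6*C² (r(C) = (6*C)*C = 6*C²)
√(r(-43) + s(3, -210)) = √(6*(-43)² + 64) = √(6*1849 + 64) = √(11094 + 64) = √11158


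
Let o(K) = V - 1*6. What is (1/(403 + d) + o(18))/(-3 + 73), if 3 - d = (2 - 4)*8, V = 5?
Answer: -421/29540 ≈ -0.014252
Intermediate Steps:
d = 19 (d = 3 - (2 - 4)*8 = 3 - (-2)*8 = 3 - 1*(-16) = 3 + 16 = 19)
o(K) = -1 (o(K) = 5 - 1*6 = 5 - 6 = -1)
(1/(403 + d) + o(18))/(-3 + 73) = (1/(403 + 19) - 1)/(-3 + 73) = (1/422 - 1)/70 = (1/422 - 1)*(1/70) = -421/422*1/70 = -421/29540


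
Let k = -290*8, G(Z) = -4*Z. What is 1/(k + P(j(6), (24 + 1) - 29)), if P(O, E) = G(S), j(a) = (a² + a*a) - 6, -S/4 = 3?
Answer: -1/2272 ≈ -0.00044014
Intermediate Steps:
S = -12 (S = -4*3 = -12)
j(a) = -6 + 2*a² (j(a) = (a² + a²) - 6 = 2*a² - 6 = -6 + 2*a²)
P(O, E) = 48 (P(O, E) = -4*(-12) = 48)
k = -2320
1/(k + P(j(6), (24 + 1) - 29)) = 1/(-2320 + 48) = 1/(-2272) = -1/2272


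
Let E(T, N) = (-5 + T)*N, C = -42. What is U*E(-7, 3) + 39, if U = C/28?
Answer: 93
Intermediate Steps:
E(T, N) = N*(-5 + T)
U = -3/2 (U = -42/28 = -42*1/28 = -3/2 ≈ -1.5000)
U*E(-7, 3) + 39 = -9*(-5 - 7)/2 + 39 = -9*(-12)/2 + 39 = -3/2*(-36) + 39 = 54 + 39 = 93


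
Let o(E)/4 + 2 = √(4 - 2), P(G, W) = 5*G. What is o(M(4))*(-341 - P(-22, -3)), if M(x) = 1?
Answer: 1848 - 924*√2 ≈ 541.27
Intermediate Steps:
o(E) = -8 + 4*√2 (o(E) = -8 + 4*√(4 - 2) = -8 + 4*√2)
o(M(4))*(-341 - P(-22, -3)) = (-8 + 4*√2)*(-341 - 5*(-22)) = (-8 + 4*√2)*(-341 - 1*(-110)) = (-8 + 4*√2)*(-341 + 110) = (-8 + 4*√2)*(-231) = 1848 - 924*√2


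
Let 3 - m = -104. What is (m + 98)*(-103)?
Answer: -21115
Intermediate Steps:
m = 107 (m = 3 - 1*(-104) = 3 + 104 = 107)
(m + 98)*(-103) = (107 + 98)*(-103) = 205*(-103) = -21115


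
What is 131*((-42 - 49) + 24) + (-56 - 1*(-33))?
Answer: -8800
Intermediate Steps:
131*((-42 - 49) + 24) + (-56 - 1*(-33)) = 131*(-91 + 24) + (-56 + 33) = 131*(-67) - 23 = -8777 - 23 = -8800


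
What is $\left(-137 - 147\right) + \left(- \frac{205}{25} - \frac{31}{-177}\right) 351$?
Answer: $- \frac{914714}{295} \approx -3100.7$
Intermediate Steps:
$\left(-137 - 147\right) + \left(- \frac{205}{25} - \frac{31}{-177}\right) 351 = \left(-137 - 147\right) + \left(\left(-205\right) \frac{1}{25} - - \frac{31}{177}\right) 351 = -284 + \left(- \frac{41}{5} + \frac{31}{177}\right) 351 = -284 - \frac{830934}{295} = - \frac{914714}{295}$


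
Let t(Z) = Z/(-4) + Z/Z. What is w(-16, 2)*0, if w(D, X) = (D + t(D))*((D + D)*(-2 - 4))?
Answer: 0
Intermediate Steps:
t(Z) = 1 - Z/4 (t(Z) = Z*(-¼) + 1 = -Z/4 + 1 = 1 - Z/4)
w(D, X) = -12*D*(1 + 3*D/4) (w(D, X) = (D + (1 - D/4))*((D + D)*(-2 - 4)) = (1 + 3*D/4)*((2*D)*(-6)) = (1 + 3*D/4)*(-12*D) = -12*D*(1 + 3*D/4))
w(-16, 2)*0 = -3*(-16)*(4 + 3*(-16))*0 = -3*(-16)*(4 - 48)*0 = -3*(-16)*(-44)*0 = -2112*0 = 0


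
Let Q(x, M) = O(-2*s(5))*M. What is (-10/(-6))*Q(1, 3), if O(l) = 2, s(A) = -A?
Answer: 10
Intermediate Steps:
Q(x, M) = 2*M
(-10/(-6))*Q(1, 3) = (-10/(-6))*(2*3) = -10*(-⅙)*6 = (5/3)*6 = 10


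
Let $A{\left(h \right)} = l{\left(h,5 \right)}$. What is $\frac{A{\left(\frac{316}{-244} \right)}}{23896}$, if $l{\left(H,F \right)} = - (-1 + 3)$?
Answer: $- \frac{1}{11948} \approx -8.3696 \cdot 10^{-5}$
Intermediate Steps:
$l{\left(H,F \right)} = -2$ ($l{\left(H,F \right)} = \left(-1\right) 2 = -2$)
$A{\left(h \right)} = -2$
$\frac{A{\left(\frac{316}{-244} \right)}}{23896} = - \frac{2}{23896} = \left(-2\right) \frac{1}{23896} = - \frac{1}{11948}$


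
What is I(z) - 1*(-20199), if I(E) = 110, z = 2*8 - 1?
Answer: 20309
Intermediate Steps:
z = 15 (z = 16 - 1 = 15)
I(z) - 1*(-20199) = 110 - 1*(-20199) = 110 + 20199 = 20309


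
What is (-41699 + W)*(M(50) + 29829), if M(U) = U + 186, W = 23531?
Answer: -546220920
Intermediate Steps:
M(U) = 186 + U
(-41699 + W)*(M(50) + 29829) = (-41699 + 23531)*((186 + 50) + 29829) = -18168*(236 + 29829) = -18168*30065 = -546220920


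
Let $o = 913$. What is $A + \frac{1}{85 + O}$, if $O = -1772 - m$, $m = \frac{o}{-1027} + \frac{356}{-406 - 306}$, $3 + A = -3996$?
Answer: $- \frac{13845519809}{3462245} \approx -3999.0$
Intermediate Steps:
$A = -3999$ ($A = -3 - 3996 = -3999$)
$m = - \frac{2853}{2054}$ ($m = \frac{913}{-1027} + \frac{356}{-406 - 306} = 913 \left(- \frac{1}{1027}\right) + \frac{356}{-712} = - \frac{913}{1027} + 356 \left(- \frac{1}{712}\right) = - \frac{913}{1027} - \frac{1}{2} = - \frac{2853}{2054} \approx -1.389$)
$O = - \frac{3636835}{2054}$ ($O = -1772 - - \frac{2853}{2054} = -1772 + \frac{2853}{2054} = - \frac{3636835}{2054} \approx -1770.6$)
$A + \frac{1}{85 + O} = -3999 + \frac{1}{85 - \frac{3636835}{2054}} = -3999 + \frac{1}{- \frac{3462245}{2054}} = -3999 - \frac{2054}{3462245} = - \frac{13845519809}{3462245}$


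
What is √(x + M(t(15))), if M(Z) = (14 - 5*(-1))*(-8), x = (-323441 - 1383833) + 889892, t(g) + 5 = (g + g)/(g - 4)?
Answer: I*√817534 ≈ 904.18*I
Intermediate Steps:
t(g) = -5 + 2*g/(-4 + g) (t(g) = -5 + (g + g)/(g - 4) = -5 + (2*g)/(-4 + g) = -5 + 2*g/(-4 + g))
x = -817382 (x = -1707274 + 889892 = -817382)
M(Z) = -152 (M(Z) = (14 + 5)*(-8) = 19*(-8) = -152)
√(x + M(t(15))) = √(-817382 - 152) = √(-817534) = I*√817534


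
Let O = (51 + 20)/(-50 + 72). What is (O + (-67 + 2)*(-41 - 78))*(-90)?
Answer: -7660845/11 ≈ -6.9644e+5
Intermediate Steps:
O = 71/22 ≈ 3.2273
(O + (-67 + 2)*(-41 - 78))*(-90) = (71/22 + (-67 + 2)*(-41 - 78))*(-90) = (71/22 - 65*(-119))*(-90) = (71/22 + 7735)*(-90) = (170241/22)*(-90) = -7660845/11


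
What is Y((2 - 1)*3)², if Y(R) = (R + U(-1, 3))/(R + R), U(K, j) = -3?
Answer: 0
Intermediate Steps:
Y(R) = (-3 + R)/(2*R) (Y(R) = (R - 3)/(R + R) = (-3 + R)/((2*R)) = (-3 + R)*(1/(2*R)) = (-3 + R)/(2*R))
Y((2 - 1)*3)² = ((-3 + (2 - 1)*3)/(2*(((2 - 1)*3))))² = ((-3 + 1*3)/(2*((1*3))))² = ((½)*(-3 + 3)/3)² = ((½)*(⅓)*0)² = 0² = 0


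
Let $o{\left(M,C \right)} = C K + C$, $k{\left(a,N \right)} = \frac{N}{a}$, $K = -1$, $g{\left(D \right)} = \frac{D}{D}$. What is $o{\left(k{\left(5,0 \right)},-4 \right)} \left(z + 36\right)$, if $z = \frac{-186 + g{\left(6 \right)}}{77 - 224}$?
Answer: $0$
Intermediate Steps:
$g{\left(D \right)} = 1$
$z = \frac{185}{147}$ ($z = \frac{-186 + 1}{77 - 224} = - \frac{185}{-147} = \left(-185\right) \left(- \frac{1}{147}\right) = \frac{185}{147} \approx 1.2585$)
$o{\left(M,C \right)} = 0$ ($o{\left(M,C \right)} = C \left(-1\right) + C = - C + C = 0$)
$o{\left(k{\left(5,0 \right)},-4 \right)} \left(z + 36\right) = 0 \left(\frac{185}{147} + 36\right) = 0 \cdot \frac{5477}{147} = 0$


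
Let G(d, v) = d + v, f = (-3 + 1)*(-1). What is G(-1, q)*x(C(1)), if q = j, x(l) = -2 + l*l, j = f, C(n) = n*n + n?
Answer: 2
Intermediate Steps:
f = 2 (f = -2*(-1) = 2)
C(n) = n + n² (C(n) = n² + n = n + n²)
j = 2
x(l) = -2 + l²
q = 2
G(-1, q)*x(C(1)) = (-1 + 2)*(-2 + (1*(1 + 1))²) = 1*(-2 + (1*2)²) = 1*(-2 + 2²) = 1*(-2 + 4) = 1*2 = 2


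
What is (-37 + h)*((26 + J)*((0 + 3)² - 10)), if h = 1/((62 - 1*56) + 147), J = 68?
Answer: 532040/153 ≈ 3477.4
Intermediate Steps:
h = 1/153 (h = 1/((62 - 56) + 147) = 1/(6 + 147) = 1/153 ≈ 0.0065359)
(-37 + h)*((26 + J)*((0 + 3)² - 10)) = (-37 + 1/153)*((26 + 68)*((0 + 3)² - 10)) = -532040*(3² - 10)/153 = -532040*(9 - 10)/153 = -532040*(-1)/153 = -5660/153*(-94) = 532040/153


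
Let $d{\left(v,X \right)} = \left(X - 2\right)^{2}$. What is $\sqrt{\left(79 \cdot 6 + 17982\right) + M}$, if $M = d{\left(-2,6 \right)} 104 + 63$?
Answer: $\sqrt{20183} \approx 142.07$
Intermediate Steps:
$d{\left(v,X \right)} = \left(-2 + X\right)^{2}$
$M = 1727$ ($M = \left(-2 + 6\right)^{2} \cdot 104 + 63 = 4^{2} \cdot 104 + 63 = 16 \cdot 104 + 63 = 1664 + 63 = 1727$)
$\sqrt{\left(79 \cdot 6 + 17982\right) + M} = \sqrt{\left(79 \cdot 6 + 17982\right) + 1727} = \sqrt{\left(474 + 17982\right) + 1727} = \sqrt{18456 + 1727} = \sqrt{20183}$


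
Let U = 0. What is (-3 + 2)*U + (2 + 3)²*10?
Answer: 250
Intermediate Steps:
(-3 + 2)*U + (2 + 3)²*10 = (-3 + 2)*0 + (2 + 3)²*10 = -1*0 + 5²*10 = 0 + 25*10 = 0 + 250 = 250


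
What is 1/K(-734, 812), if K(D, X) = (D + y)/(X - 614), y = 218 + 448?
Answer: -99/34 ≈ -2.9118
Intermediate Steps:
y = 666
K(D, X) = (666 + D)/(-614 + X) (K(D, X) = (D + 666)/(X - 614) = (666 + D)/(-614 + X))
1/K(-734, 812) = 1/((666 - 734)/(-614 + 812)) = 1/(-68/198) = 1/((1/198)*(-68)) = 1/(-34/99) = -99/34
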